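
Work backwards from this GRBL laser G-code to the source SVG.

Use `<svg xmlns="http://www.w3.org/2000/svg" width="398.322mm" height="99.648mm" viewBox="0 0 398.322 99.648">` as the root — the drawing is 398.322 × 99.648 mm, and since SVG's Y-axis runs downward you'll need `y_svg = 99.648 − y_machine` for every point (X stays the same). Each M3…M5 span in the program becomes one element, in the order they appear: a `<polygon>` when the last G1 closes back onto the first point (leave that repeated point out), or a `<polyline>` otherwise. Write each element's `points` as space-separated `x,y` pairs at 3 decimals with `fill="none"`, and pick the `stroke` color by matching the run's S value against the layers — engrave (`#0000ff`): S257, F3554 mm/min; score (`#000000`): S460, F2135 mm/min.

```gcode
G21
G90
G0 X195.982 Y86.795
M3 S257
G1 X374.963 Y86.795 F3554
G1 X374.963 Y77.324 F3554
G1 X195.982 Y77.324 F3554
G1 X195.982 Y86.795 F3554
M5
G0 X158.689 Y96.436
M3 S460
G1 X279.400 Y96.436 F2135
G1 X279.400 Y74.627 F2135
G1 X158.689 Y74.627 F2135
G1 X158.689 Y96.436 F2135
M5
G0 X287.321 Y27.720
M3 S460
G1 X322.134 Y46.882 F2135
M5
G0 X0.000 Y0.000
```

Machine Y-up, SVG Y-down with viewBox height 99.648, so y_svg = 99.648 − y_machine; X carries over.

Run 1: power S257 maps to stroke `#0000ff` (engrave). The run returns to its start, so emit a `<polygon>` with points (Y-flipped): 195.982,12.853 374.963,12.853 374.963,22.324 195.982,22.324.

Run 2: S460 ⇒ score layer `#000000`. The run returns to its start, so emit a `<polygon>` with points (Y-flipped): 158.689,3.212 279.400,3.212 279.400,25.021 158.689,25.021.

Run 3: the run's S460 means `#000000` (score). The run is open, so emit a `<polyline>` with points (Y-flipped): 287.321,71.928 322.134,52.766.

<svg xmlns="http://www.w3.org/2000/svg" width="398.322mm" height="99.648mm" viewBox="0 0 398.322 99.648">
  <polygon points="195.982,12.853 374.963,12.853 374.963,22.324 195.982,22.324" fill="none" stroke="#0000ff"/>
  <polygon points="158.689,3.212 279.400,3.212 279.400,25.021 158.689,25.021" fill="none" stroke="#000000"/>
  <polyline points="287.321,71.928 322.134,52.766" fill="none" stroke="#000000"/>
</svg>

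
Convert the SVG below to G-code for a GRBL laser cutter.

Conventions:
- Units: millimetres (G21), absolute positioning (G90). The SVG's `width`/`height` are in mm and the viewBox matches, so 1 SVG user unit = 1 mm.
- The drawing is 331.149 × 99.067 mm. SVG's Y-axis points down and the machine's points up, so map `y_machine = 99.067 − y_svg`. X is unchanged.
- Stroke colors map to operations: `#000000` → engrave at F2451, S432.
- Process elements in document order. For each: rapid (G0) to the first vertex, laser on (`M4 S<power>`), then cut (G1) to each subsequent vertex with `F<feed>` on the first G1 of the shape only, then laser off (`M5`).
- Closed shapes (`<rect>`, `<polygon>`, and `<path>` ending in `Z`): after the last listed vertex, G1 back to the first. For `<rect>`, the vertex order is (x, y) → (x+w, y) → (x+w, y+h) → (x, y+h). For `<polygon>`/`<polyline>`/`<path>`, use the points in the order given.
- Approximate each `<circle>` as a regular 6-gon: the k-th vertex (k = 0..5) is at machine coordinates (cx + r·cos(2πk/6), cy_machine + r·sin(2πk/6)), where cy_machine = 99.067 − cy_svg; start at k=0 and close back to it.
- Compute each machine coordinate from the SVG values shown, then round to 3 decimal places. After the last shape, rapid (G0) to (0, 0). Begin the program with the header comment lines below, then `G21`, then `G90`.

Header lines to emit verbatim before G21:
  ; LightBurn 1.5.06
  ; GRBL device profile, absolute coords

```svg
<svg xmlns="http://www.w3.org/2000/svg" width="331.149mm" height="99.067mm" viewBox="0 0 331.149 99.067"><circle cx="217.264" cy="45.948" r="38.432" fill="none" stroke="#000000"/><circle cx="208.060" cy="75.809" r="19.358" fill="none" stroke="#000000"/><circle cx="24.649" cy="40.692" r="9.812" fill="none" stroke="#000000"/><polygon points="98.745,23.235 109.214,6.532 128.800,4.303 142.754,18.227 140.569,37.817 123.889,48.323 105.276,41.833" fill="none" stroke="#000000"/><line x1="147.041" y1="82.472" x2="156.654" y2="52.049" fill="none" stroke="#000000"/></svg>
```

; LightBurn 1.5.06
; GRBL device profile, absolute coords
G21
G90
G0 X255.696 Y53.119
M4 S432
G1 X236.480 Y86.402 F2451
G1 X198.048 Y86.402
G1 X178.832 Y53.119
G1 X198.048 Y19.836
G1 X236.480 Y19.836
G1 X255.696 Y53.119
M5
G0 X227.418 Y23.258
M4 S432
G1 X217.739 Y40.023 F2451
G1 X198.381 Y40.023
G1 X188.702 Y23.258
G1 X198.381 Y6.493
G1 X217.739 Y6.493
G1 X227.418 Y23.258
M5
G0 X34.461 Y58.375
M4 S432
G1 X29.555 Y66.872 F2451
G1 X19.743 Y66.872
G1 X14.837 Y58.375
G1 X19.743 Y49.878
G1 X29.555 Y49.878
G1 X34.461 Y58.375
M5
G0 X98.745 Y75.832
M4 S432
G1 X109.214 Y92.535 F2451
G1 X128.800 Y94.764
G1 X142.754 Y80.840
G1 X140.569 Y61.250
G1 X123.889 Y50.744
G1 X105.276 Y57.234
G1 X98.745 Y75.832
M5
G0 X147.041 Y16.595
M4 S432
G1 X156.654 Y47.018 F2451
M5
G0 X0.000 Y0.000

viewBox `0 0 331.149 99.067` with mm width/height → 1 unit = 1 mm. Flip: y_m = 99.067 − y_svg.

**Shape 1** — `<circle>` circle, stroke `#000000` → engrave (S432, F2451). Machine vertices: (255.696,53.119) → (236.480,86.402) → (198.048,86.402) → (178.832,53.119) → (198.048,19.836) → (236.480,19.836) → (255.696,53.119). Closed: final G1 returns to the first vertex.

**Shape 2** — `<circle>` circle, stroke `#000000` → engrave (S432, F2451). Machine vertices: (227.418,23.258) → (217.739,40.023) → (198.381,40.023) → (188.702,23.258) → (198.381,6.493) → (217.739,6.493) → (227.418,23.258). Closed: final G1 returns to the first vertex.

**Shape 3** — `<circle>` circle, stroke `#000000` → engrave (S432, F2451). Machine vertices: (34.461,58.375) → (29.555,66.872) → (19.743,66.872) → (14.837,58.375) → (19.743,49.878) → (29.555,49.878) → (34.461,58.375). Closed: final G1 returns to the first vertex.

**Shape 4** — `<polygon>` regular polygon, stroke `#000000` → engrave (S432, F2451). Machine vertices: (98.745,75.832) → (109.214,92.535) → (128.800,94.764) → (142.754,80.840) → (140.569,61.250) → (123.889,50.744) → (105.276,57.234) → (98.745,75.832). Closed: final G1 returns to the first vertex.

**Shape 5** — `<line>` line segment, stroke `#000000` → engrave (S432, F2451). Machine vertices: (147.041,16.595) → (156.654,47.018). Open path.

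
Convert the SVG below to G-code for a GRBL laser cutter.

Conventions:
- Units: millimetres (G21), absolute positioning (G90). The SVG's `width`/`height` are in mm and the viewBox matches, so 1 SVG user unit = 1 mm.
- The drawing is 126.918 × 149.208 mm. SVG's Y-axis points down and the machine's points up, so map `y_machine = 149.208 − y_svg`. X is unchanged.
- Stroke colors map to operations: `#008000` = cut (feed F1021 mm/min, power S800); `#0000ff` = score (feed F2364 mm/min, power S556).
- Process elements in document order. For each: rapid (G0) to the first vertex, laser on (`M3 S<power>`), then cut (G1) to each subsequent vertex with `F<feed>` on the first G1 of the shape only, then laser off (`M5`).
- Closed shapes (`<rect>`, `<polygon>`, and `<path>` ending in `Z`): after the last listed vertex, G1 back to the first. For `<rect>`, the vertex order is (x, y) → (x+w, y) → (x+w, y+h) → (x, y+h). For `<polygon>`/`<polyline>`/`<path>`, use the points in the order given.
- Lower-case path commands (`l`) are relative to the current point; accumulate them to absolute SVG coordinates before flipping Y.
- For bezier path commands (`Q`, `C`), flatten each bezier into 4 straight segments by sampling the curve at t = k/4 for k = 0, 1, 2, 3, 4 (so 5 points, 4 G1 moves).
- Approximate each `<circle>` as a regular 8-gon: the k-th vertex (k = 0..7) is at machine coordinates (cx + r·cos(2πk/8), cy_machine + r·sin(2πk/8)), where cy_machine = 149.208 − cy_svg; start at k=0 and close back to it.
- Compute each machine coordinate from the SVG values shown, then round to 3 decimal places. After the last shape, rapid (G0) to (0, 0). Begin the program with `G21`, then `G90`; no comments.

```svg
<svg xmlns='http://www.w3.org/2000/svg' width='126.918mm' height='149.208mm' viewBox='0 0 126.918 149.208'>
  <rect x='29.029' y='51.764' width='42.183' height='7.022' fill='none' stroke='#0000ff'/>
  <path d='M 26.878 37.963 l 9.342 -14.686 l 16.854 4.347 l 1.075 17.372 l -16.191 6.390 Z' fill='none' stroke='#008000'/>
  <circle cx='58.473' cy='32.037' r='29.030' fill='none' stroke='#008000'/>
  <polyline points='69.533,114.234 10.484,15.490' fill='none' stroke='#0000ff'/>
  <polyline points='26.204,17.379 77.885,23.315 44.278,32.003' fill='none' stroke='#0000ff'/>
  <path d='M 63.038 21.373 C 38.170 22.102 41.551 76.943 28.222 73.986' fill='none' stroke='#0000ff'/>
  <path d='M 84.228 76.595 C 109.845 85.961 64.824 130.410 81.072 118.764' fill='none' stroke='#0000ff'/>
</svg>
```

viewBox `0 0 126.918 149.208` with mm width/height → 1 unit = 1 mm. Flip: y_m = 149.208 − y_svg.

**Shape 1** — `<rect>` rectangle, stroke `#0000ff` → score (S556, F2364). Machine vertices: (29.029,97.444) → (71.212,97.444) → (71.212,90.422) → (29.029,90.422) → (29.029,97.444). Closed: final G1 returns to the first vertex.

**Shape 2** — `<path>` regular polygon, stroke `#008000` → cut (S800, F1021). Machine vertices: (26.878,111.245) → (36.220,125.931) → (53.074,121.584) → (54.149,104.212) → (37.958,97.822) → (26.878,111.245). Closed: final G1 returns to the first vertex.

**Shape 3** — `<circle>` circle, stroke `#008000` → cut (S800, F1021). Machine vertices: (87.503,117.171) → (79.000,137.698) → (58.473,146.201) → (37.946,137.698) → (29.443,117.171) → (37.946,96.644) → (58.473,88.141) → (79.000,96.644) → (87.503,117.171). Closed: final G1 returns to the first vertex.

**Shape 4** — `<polyline>` line segment, stroke `#0000ff` → score (S556, F2364). Machine vertices: (69.533,34.974) → (10.484,133.718). Open path.

**Shape 5** — `<polyline>` open polyline, stroke `#0000ff` → score (S556, F2364). Machine vertices: (26.204,131.829) → (77.885,125.893) → (44.278,117.205). Open path.

**Shape 6** — `<path>` cubic bezier, stroke `#0000ff` → score (S556, F2364). Control points (SVG): P0=(63.038,21.373), P1=(38.170,22.102), P2=(41.551,76.943), P3=(28.222,73.986); sampled at t=k/4. Machine vertices: (63.038,127.835) → (48.981,118.891) → (41.303,100.146) → (35.788,82.093) → (28.222,75.222). Open path.

**Shape 7** — `<path>` cubic bezier, stroke `#0000ff` → score (S556, F2364). Control points (SVG): P0=(84.228,76.595), P1=(109.845,85.961), P2=(64.824,130.410), P3=(81.072,118.764); sampled at t=k/4. Machine vertices: (84.228,72.613) → (92.257,60.435) → (86.163,43.649) → (78.313,30.803) → (81.072,30.444). Open path.

G21
G90
G0 X29.029 Y97.444
M3 S556
G1 X71.212 Y97.444 F2364
G1 X71.212 Y90.422
G1 X29.029 Y90.422
G1 X29.029 Y97.444
M5
G0 X26.878 Y111.245
M3 S800
G1 X36.220 Y125.931 F1021
G1 X53.074 Y121.584
G1 X54.149 Y104.212
G1 X37.958 Y97.822
G1 X26.878 Y111.245
M5
G0 X87.503 Y117.171
M3 S800
G1 X79.000 Y137.698 F1021
G1 X58.473 Y146.201
G1 X37.946 Y137.698
G1 X29.443 Y117.171
G1 X37.946 Y96.644
G1 X58.473 Y88.141
G1 X79.000 Y96.644
G1 X87.503 Y117.171
M5
G0 X69.533 Y34.974
M3 S556
G1 X10.484 Y133.718 F2364
M5
G0 X26.204 Y131.829
M3 S556
G1 X77.885 Y125.893 F2364
G1 X44.278 Y117.205
M5
G0 X63.038 Y127.835
M3 S556
G1 X48.981 Y118.891 F2364
G1 X41.303 Y100.146
G1 X35.788 Y82.093
G1 X28.222 Y75.222
M5
G0 X84.228 Y72.613
M3 S556
G1 X92.257 Y60.435 F2364
G1 X86.163 Y43.649
G1 X78.313 Y30.803
G1 X81.072 Y30.444
M5
G0 X0.000 Y0.000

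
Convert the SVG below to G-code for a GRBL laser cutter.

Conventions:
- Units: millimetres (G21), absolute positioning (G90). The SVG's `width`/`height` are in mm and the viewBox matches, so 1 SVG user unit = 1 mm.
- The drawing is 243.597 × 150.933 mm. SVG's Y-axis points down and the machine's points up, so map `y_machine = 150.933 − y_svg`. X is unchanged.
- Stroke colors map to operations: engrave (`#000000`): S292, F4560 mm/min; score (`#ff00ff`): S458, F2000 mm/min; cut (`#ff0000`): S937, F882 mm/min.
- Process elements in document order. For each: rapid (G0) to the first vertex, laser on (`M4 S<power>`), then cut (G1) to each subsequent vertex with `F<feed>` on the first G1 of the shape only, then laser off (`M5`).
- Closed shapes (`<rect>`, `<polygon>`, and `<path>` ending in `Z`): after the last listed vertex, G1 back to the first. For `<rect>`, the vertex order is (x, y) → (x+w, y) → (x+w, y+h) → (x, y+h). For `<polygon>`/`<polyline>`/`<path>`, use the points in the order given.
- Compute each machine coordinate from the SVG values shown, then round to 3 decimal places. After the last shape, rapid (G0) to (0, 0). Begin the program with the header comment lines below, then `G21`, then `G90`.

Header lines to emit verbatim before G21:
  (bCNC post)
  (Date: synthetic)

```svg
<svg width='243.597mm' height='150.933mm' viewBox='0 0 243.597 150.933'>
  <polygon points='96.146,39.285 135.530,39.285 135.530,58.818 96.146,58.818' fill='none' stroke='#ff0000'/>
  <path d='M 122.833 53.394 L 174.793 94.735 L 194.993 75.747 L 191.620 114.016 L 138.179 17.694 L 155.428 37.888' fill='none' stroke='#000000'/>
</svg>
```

(bCNC post)
(Date: synthetic)
G21
G90
G0 X96.146 Y111.648
M4 S937
G1 X135.530 Y111.648 F882
G1 X135.530 Y92.115
G1 X96.146 Y92.115
G1 X96.146 Y111.648
M5
G0 X122.833 Y97.539
M4 S292
G1 X174.793 Y56.198 F4560
G1 X194.993 Y75.186
G1 X191.620 Y36.917
G1 X138.179 Y133.239
G1 X155.428 Y113.045
M5
G0 X0.000 Y0.000

Since the viewBox matches the mm dimensions, user units are millimetres directly. The only transform is the Y-flip y_m = 150.933 − y_svg.

Shape 1 is a rectangle drawn with `<polygon>`. Its stroke #ff0000 means cut at S937, F882. After flipping Y the toolpath is (96.146,111.648) → (135.530,111.648) → (135.530,92.115) → (96.146,92.115) → (96.146,111.648), returning to the start.

Shape 2 is a open polyline drawn with `<path>`. Its stroke #000000 means engrave at S292, F4560. After flipping Y the toolpath is (122.833,97.539) → (174.793,56.198) → (194.993,75.186) → (191.620,36.917) → (138.179,133.239) → (155.428,113.045).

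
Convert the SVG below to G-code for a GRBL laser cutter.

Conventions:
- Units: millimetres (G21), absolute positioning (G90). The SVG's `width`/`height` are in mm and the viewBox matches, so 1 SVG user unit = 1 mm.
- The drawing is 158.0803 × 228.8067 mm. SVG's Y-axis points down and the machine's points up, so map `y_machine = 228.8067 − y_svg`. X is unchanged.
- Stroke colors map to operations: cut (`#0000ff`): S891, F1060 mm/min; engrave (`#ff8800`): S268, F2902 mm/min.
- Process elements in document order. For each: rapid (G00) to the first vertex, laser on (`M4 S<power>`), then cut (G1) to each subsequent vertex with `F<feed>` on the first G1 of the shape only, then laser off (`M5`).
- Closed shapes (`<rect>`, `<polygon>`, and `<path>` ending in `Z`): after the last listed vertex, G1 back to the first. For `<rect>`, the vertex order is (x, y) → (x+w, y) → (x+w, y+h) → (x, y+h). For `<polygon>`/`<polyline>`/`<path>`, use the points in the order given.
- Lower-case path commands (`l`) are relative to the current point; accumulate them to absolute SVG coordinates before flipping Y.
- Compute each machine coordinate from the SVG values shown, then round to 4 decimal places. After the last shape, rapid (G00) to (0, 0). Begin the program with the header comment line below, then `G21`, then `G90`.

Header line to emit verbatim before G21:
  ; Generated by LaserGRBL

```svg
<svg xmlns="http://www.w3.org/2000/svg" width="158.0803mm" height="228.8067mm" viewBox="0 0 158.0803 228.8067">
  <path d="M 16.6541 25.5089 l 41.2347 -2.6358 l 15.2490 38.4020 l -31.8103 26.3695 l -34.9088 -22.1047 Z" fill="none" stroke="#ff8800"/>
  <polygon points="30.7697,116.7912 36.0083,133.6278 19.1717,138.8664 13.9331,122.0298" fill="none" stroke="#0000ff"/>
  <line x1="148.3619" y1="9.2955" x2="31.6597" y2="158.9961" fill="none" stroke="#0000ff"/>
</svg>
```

; Generated by LaserGRBL
G21
G90
G00 X16.6541 Y203.2978
M4 S268
G1 X57.8888 Y205.9336 F2902
G1 X73.1378 Y167.5316
G1 X41.3275 Y141.1621
G1 X6.4187 Y163.2668
G1 X16.6541 Y203.2978
M5
G00 X30.7697 Y112.0155
M4 S891
G1 X36.0083 Y95.1789 F1060
G1 X19.1717 Y89.9403
G1 X13.9331 Y106.7769
G1 X30.7697 Y112.0155
M5
G00 X148.3619 Y219.5112
M4 S891
G1 X31.6597 Y69.8106 F1060
M5
G00 X0.0000 Y0.0000

Since the viewBox matches the mm dimensions, user units are millimetres directly. The only transform is the Y-flip y_m = 228.8067 − y_svg.

Shape 1 is a regular polygon drawn with `<path>`. Its stroke #ff8800 means engrave at S268, F2902. After flipping Y the toolpath is (16.6541,203.2978) → (57.8888,205.9336) → (73.1378,167.5316) → (41.3275,141.1621) → (6.4187,163.2668) → (16.6541,203.2978), returning to the start.

Shape 2 is a regular polygon drawn with `<polygon>`. Its stroke #0000ff means cut at S891, F1060. After flipping Y the toolpath is (30.7697,112.0155) → (36.0083,95.1789) → (19.1717,89.9403) → (13.9331,106.7769) → (30.7697,112.0155), returning to the start.

Shape 3 is a line segment drawn with `<line>`. Its stroke #0000ff means cut at S891, F1060. After flipping Y the toolpath is (148.3619,219.5112) → (31.6597,69.8106).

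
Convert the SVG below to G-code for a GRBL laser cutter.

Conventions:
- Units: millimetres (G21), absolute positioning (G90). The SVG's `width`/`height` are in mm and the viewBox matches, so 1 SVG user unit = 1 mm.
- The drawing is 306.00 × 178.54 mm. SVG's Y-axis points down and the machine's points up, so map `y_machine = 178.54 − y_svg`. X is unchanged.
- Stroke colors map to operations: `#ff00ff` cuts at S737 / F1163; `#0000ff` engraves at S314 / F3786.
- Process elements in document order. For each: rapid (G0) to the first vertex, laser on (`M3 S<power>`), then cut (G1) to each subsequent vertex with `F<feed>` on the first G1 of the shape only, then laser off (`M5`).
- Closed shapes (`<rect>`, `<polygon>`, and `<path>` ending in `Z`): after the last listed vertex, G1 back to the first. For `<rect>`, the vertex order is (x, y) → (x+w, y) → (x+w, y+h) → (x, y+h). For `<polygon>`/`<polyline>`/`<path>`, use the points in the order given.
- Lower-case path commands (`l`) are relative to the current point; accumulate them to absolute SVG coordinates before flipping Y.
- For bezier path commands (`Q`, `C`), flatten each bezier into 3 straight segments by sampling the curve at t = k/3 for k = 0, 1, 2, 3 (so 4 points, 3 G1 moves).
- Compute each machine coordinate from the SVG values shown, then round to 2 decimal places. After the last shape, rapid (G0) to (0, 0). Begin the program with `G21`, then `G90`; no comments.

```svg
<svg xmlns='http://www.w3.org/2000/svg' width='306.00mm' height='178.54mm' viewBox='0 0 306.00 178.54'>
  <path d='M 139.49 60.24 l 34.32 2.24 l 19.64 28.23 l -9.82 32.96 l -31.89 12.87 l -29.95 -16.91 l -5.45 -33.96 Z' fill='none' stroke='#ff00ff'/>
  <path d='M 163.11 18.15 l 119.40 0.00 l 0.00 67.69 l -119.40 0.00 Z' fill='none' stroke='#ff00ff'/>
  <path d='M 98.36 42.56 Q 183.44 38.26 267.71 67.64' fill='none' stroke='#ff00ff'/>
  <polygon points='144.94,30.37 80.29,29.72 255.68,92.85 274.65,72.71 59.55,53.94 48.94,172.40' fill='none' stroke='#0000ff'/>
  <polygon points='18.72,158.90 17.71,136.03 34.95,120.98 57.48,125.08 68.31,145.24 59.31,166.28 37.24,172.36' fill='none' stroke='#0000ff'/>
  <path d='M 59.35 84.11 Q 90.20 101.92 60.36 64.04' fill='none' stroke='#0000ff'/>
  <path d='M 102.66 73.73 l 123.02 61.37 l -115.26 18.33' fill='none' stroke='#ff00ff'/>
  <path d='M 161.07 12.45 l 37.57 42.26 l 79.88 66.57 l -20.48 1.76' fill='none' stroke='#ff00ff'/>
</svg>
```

G21
G90
G0 X139.49 Y118.30
M3 S737
G1 X173.81 Y116.06 F1163
G1 X193.45 Y87.83
G1 X183.63 Y54.87
G1 X151.74 Y42.00
G1 X121.79 Y58.91
G1 X116.34 Y92.87
G1 X139.49 Y118.30
M5
G0 X163.11 Y160.39
M3 S737
G1 X282.51 Y160.39 F1163
G1 X282.51 Y92.70
G1 X163.11 Y92.70
G1 X163.11 Y160.39
M5
G0 X98.36 Y135.98
M3 S737
G1 X154.99 Y135.10 F1163
G1 X211.44 Y126.74
G1 X267.71 Y110.90
M5
G0 X144.94 Y148.17
M3 S314
G1 X80.29 Y148.82 F3786
G1 X255.68 Y85.69
G1 X274.65 Y105.83
G1 X59.55 Y124.60
G1 X48.94 Y6.14
G1 X144.94 Y148.17
M5
G0 X18.72 Y19.64
M3 S314
G1 X17.71 Y42.51 F3786
G1 X34.95 Y57.56
G1 X57.48 Y53.46
G1 X68.31 Y33.30
G1 X59.31 Y12.26
G1 X37.24 Y6.18
G1 X18.72 Y19.64
M5
G0 X59.35 Y94.43
M3 S314
G1 X73.17 Y88.74 F3786
G1 X73.51 Y95.43
G1 X60.36 Y114.50
M5
G0 X102.66 Y104.81
M3 S737
G1 X225.68 Y43.44 F1163
G1 X110.42 Y25.11
M5
G0 X161.07 Y166.09
M3 S737
G1 X198.64 Y123.83 F1163
G1 X278.52 Y57.26
G1 X258.04 Y55.50
M5
G0 X0.00 Y0.00

viewBox `0 0 306.00 178.54` with mm width/height → 1 unit = 1 mm. Flip: y_m = 178.54 − y_svg.

**Shape 1** — `<path>` regular polygon, stroke `#ff00ff` → cut (S737, F1163). Machine vertices: (139.49,118.30) → (173.81,116.06) → (193.45,87.83) → (183.63,54.87) → (151.74,42.00) → (121.79,58.91) → (116.34,92.87) → (139.49,118.30). Closed: final G1 returns to the first vertex.

**Shape 2** — `<path>` rectangle, stroke `#ff00ff` → cut (S737, F1163). Machine vertices: (163.11,160.39) → (282.51,160.39) → (282.51,92.70) → (163.11,92.70) → (163.11,160.39). Closed: final G1 returns to the first vertex.

**Shape 3** — `<path>` quadratic bezier, stroke `#ff00ff` → cut (S737, F1163). Control points (SVG): P0=(98.36,42.56), P1=(183.44,38.26), P2=(267.71,67.64); sampled at t=k/3. Machine vertices: (98.36,135.98) → (154.99,135.10) → (211.44,126.74) → (267.71,110.90). Open path.

**Shape 4** — `<polygon>` closed polygon, stroke `#0000ff` → engrave (S314, F3786). Machine vertices: (144.94,148.17) → (80.29,148.82) → (255.68,85.69) → (274.65,105.83) → (59.55,124.60) → (48.94,6.14) → (144.94,148.17). Closed: final G1 returns to the first vertex.

**Shape 5** — `<polygon>` regular polygon, stroke `#0000ff` → engrave (S314, F3786). Machine vertices: (18.72,19.64) → (17.71,42.51) → (34.95,57.56) → (57.48,53.46) → (68.31,33.30) → (59.31,12.26) → (37.24,6.18) → (18.72,19.64). Closed: final G1 returns to the first vertex.

**Shape 6** — `<path>` quadratic bezier, stroke `#0000ff` → engrave (S314, F3786). Control points (SVG): P0=(59.35,84.11), P1=(90.20,101.92), P2=(60.36,64.04); sampled at t=k/3. Machine vertices: (59.35,94.43) → (73.17,88.74) → (73.51,95.43) → (60.36,114.50). Open path.

**Shape 7** — `<path>` open polyline, stroke `#ff00ff` → cut (S737, F1163). Machine vertices: (102.66,104.81) → (225.68,43.44) → (110.42,25.11). Open path.

**Shape 8** — `<path>` open polyline, stroke `#ff00ff` → cut (S737, F1163). Machine vertices: (161.07,166.09) → (198.64,123.83) → (278.52,57.26) → (258.04,55.50). Open path.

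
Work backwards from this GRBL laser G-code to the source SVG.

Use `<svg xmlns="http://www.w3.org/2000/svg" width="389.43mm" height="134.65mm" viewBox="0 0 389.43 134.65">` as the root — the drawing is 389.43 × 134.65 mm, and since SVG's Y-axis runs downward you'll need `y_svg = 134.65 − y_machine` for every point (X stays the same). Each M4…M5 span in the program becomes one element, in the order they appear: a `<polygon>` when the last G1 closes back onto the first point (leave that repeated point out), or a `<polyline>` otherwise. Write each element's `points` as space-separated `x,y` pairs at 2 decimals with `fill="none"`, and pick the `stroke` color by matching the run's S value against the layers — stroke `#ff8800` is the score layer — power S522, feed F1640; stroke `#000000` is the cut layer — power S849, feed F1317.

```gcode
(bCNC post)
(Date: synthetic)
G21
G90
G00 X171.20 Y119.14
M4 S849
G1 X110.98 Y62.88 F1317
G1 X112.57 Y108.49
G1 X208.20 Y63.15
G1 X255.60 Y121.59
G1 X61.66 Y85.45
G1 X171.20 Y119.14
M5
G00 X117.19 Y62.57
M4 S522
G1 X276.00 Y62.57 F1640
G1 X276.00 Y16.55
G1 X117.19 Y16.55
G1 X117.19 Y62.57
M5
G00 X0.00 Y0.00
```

<svg xmlns="http://www.w3.org/2000/svg" width="389.43mm" height="134.65mm" viewBox="0 0 389.43 134.65">
  <polygon points="171.20,15.51 110.98,71.77 112.57,26.16 208.20,71.50 255.60,13.06 61.66,49.20" fill="none" stroke="#000000"/>
  <polygon points="117.19,72.08 276.00,72.08 276.00,118.10 117.19,118.10" fill="none" stroke="#ff8800"/>
</svg>

Each laser-on run becomes one SVG element. Flip Y back into SVG space with y_svg = 134.65 − y_machine.

Run 1: S849 ⇒ cut layer `#000000`. The run returns to its start, so emit a `<polygon>` with points (Y-flipped): 171.20,15.51 110.98,71.77 112.57,26.16 208.20,71.50 255.60,13.06 61.66,49.20.

Run 2: S522 ⇒ score layer `#ff8800`. The run returns to its start, so emit a `<polygon>` with points (Y-flipped): 117.19,72.08 276.00,72.08 276.00,118.10 117.19,118.10.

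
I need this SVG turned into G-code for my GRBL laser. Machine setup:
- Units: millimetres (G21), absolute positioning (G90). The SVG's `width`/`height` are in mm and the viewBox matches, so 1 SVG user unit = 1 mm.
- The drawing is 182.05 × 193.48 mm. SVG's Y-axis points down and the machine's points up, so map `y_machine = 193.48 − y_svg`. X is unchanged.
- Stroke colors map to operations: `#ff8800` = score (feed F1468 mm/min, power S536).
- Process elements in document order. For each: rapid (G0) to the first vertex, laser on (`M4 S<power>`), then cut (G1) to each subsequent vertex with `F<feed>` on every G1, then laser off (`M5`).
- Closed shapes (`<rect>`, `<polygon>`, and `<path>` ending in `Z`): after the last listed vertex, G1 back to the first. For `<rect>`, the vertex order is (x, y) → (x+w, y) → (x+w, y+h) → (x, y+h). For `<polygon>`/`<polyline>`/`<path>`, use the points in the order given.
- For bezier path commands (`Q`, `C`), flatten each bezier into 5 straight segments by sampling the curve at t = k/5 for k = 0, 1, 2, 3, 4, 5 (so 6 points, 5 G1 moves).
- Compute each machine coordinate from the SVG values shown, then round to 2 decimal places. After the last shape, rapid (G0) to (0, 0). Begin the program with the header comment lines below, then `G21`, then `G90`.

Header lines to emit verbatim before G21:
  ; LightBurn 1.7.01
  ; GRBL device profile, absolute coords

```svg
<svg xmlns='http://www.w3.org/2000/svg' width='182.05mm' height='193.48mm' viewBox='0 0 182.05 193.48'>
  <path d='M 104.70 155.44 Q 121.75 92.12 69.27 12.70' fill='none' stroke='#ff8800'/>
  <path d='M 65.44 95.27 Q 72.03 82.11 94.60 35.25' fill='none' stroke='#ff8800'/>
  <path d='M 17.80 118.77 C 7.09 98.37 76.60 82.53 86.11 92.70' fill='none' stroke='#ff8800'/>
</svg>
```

; LightBurn 1.7.01
; GRBL device profile, absolute coords
G21
G90
G0 X104.70 Y38.04
M4 S536
G1 X108.74 Y64.01 F1468
G1 X107.22 Y91.27 F1468
G1 X100.13 Y119.82 F1468
G1 X87.48 Y149.66 F1468
G1 X69.27 Y180.78 F1468
M5
G0 X65.44 Y98.21
M4 S536
G1 X68.72 Y104.82 F1468
G1 X73.27 Y114.13 F1468
G1 X79.10 Y126.13 F1468
G1 X86.21 Y140.83 F1468
G1 X94.60 Y158.23 F1468
M5
G0 X17.80 Y74.71
M4 S536
G1 X19.88 Y86.23 F1468
G1 X34.48 Y95.63 F1468
G1 X54.87 Y101.87 F1468
G1 X74.33 Y103.93 F1468
G1 X86.11 Y100.78 F1468
M5
G0 X0.00 Y0.00

1 u = 1 mm; y_m = 193.48 − y.

[1] `<path>` quadratic bezier, #ff8800→score S536 F1468: (104.70,38.04) → (108.74,64.01) → (107.22,91.27) → (100.13,119.82) → (87.48,149.66) → (69.27,180.78)

[2] `<path>` quadratic bezier, #ff8800→score S536 F1468: (65.44,98.21) → (68.72,104.82) → (73.27,114.13) → (79.10,126.13) → (86.21,140.83) → (94.60,158.23)

[3] `<path>` cubic bezier, #ff8800→score S536 F1468: (17.80,74.71) → (19.88,86.23) → (34.48,95.63) → (54.87,101.87) → (74.33,103.93) → (86.11,100.78)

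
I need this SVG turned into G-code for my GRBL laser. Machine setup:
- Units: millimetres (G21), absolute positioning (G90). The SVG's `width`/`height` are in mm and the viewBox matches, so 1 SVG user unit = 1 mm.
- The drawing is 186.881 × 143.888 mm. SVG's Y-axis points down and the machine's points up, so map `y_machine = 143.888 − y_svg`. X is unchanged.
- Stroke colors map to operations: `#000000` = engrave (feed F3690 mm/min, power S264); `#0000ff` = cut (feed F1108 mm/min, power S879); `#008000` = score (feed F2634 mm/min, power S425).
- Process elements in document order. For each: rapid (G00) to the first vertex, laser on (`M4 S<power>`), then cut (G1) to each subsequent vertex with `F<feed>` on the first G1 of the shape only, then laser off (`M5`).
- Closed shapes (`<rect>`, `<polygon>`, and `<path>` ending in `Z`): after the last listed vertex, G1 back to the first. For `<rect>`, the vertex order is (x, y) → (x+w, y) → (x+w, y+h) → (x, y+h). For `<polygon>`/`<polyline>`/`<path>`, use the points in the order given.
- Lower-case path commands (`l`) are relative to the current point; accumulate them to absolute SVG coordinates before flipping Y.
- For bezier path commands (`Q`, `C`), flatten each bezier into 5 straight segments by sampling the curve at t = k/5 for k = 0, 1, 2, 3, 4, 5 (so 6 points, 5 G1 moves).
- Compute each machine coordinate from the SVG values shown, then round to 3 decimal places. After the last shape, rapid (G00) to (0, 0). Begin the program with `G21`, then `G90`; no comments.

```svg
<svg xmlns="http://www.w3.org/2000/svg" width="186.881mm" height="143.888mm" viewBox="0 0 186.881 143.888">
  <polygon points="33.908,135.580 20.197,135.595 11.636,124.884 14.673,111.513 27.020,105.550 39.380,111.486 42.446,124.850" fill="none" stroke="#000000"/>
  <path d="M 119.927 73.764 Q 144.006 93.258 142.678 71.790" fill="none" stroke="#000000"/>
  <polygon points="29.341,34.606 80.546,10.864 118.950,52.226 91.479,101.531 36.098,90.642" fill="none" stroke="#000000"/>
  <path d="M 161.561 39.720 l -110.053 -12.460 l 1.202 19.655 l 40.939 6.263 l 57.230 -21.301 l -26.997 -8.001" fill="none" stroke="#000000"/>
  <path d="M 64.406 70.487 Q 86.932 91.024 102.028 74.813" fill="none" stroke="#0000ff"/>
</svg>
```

G21
G90
G00 X33.908 Y8.308
M4 S264
G1 X20.197 Y8.293 F3690
G1 X11.636 Y19.004
G1 X14.673 Y32.375
G1 X27.020 Y38.338
G1 X39.380 Y32.402
G1 X42.446 Y19.038
G1 X33.908 Y8.308
M5
G00 X119.927 Y70.124
M4 S264
G1 X128.542 Y63.965 F3690
G1 X135.125 Y61.083
G1 X139.675 Y61.478
G1 X142.193 Y65.149
G1 X142.678 Y72.098
M5
G00 X29.341 Y109.282
M4 S264
G1 X80.546 Y133.024 F3690
G1 X118.950 Y91.662
G1 X91.479 Y42.357
G1 X36.098 Y53.246
G1 X29.341 Y109.282
M5
G00 X161.561 Y104.168
M4 S264
G1 X51.508 Y116.628 F3690
G1 X52.710 Y96.973
G1 X93.649 Y90.710
G1 X150.879 Y112.011
G1 X123.882 Y120.012
M5
G00 X64.406 Y73.401
M4 S879
G1 X73.119 Y66.656 F1108
G1 X81.238 Y62.851
G1 X88.762 Y61.986
G1 X95.692 Y64.061
G1 X102.028 Y69.075
M5
G00 X0.000 Y0.000

viewBox `0 0 186.881 143.888` with mm width/height → 1 unit = 1 mm. Flip: y_m = 143.888 − y_svg.

**Shape 1** — `<polygon>` regular polygon, stroke `#000000` → engrave (S264, F3690). Machine vertices: (33.908,8.308) → (20.197,8.293) → (11.636,19.004) → (14.673,32.375) → (27.020,38.338) → (39.380,32.402) → (42.446,19.038) → (33.908,8.308). Closed: final G1 returns to the first vertex.

**Shape 2** — `<path>` quadratic bezier, stroke `#000000` → engrave (S264, F3690). Control points (SVG): P0=(119.927,73.764), P1=(144.006,93.258), P2=(142.678,71.790); sampled at t=k/5. Machine vertices: (119.927,70.124) → (128.542,63.965) → (135.125,61.083) → (139.675,61.478) → (142.193,65.149) → (142.678,72.098). Open path.

**Shape 3** — `<polygon>` regular polygon, stroke `#000000` → engrave (S264, F3690). Machine vertices: (29.341,109.282) → (80.546,133.024) → (118.950,91.662) → (91.479,42.357) → (36.098,53.246) → (29.341,109.282). Closed: final G1 returns to the first vertex.

**Shape 4** — `<path>` open polyline, stroke `#000000` → engrave (S264, F3690). Machine vertices: (161.561,104.168) → (51.508,116.628) → (52.710,96.973) → (93.649,90.710) → (150.879,112.011) → (123.882,120.012). Open path.

**Shape 5** — `<path>` quadratic bezier, stroke `#0000ff` → cut (S879, F1108). Control points (SVG): P0=(64.406,70.487), P1=(86.932,91.024), P2=(102.028,74.813); sampled at t=k/5. Machine vertices: (64.406,73.401) → (73.119,66.656) → (81.238,62.851) → (88.762,61.986) → (95.692,64.061) → (102.028,69.075). Open path.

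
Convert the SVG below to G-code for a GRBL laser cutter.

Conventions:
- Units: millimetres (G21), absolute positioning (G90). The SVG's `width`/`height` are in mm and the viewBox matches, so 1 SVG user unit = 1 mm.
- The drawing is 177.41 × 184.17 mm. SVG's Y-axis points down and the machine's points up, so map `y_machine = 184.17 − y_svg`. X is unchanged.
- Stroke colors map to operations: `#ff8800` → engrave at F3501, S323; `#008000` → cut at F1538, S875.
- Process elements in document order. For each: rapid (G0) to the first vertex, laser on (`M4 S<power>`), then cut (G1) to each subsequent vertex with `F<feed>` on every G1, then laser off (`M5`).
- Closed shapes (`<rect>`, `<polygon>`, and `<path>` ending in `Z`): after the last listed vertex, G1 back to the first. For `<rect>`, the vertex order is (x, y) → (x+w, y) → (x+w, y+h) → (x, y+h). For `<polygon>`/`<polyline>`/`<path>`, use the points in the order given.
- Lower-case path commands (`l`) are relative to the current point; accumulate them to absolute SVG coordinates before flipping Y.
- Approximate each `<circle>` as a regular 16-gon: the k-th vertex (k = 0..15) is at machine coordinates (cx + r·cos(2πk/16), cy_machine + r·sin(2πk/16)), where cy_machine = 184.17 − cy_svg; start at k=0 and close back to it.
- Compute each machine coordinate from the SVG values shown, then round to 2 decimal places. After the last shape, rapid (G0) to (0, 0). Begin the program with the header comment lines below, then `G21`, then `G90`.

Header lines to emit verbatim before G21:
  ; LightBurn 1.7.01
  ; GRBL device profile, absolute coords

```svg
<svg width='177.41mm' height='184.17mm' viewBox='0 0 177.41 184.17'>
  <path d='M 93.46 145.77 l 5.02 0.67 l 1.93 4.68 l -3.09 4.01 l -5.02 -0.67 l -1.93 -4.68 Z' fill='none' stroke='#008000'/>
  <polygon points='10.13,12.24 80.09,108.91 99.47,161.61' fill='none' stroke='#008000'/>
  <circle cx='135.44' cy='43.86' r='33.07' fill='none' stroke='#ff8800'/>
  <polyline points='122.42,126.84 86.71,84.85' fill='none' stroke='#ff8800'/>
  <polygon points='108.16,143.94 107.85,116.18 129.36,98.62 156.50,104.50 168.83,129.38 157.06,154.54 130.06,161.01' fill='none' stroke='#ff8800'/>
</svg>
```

; LightBurn 1.7.01
; GRBL device profile, absolute coords
G21
G90
G0 X93.46 Y38.40
M4 S875
G1 X98.48 Y37.73 F1538
G1 X100.41 Y33.05 F1538
G1 X97.32 Y29.04 F1538
G1 X92.30 Y29.71 F1538
G1 X90.37 Y34.39 F1538
G1 X93.46 Y38.40 F1538
M5
G0 X10.13 Y171.93
M4 S875
G1 X80.09 Y75.26 F1538
G1 X99.47 Y22.56 F1538
G1 X10.13 Y171.93 F1538
M5
G0 X168.51 Y140.31
M4 S323
G1 X165.99 Y152.97 F3501
G1 X158.82 Y163.69 F3501
G1 X148.10 Y170.86 F3501
G1 X135.44 Y173.38 F3501
G1 X122.78 Y170.86 F3501
G1 X112.06 Y163.69 F3501
G1 X104.89 Y152.97 F3501
G1 X102.37 Y140.31 F3501
G1 X104.89 Y127.65 F3501
G1 X112.06 Y116.93 F3501
G1 X122.78 Y109.76 F3501
G1 X135.44 Y107.24 F3501
G1 X148.10 Y109.76 F3501
G1 X158.82 Y116.93 F3501
G1 X165.99 Y127.65 F3501
G1 X168.51 Y140.31 F3501
M5
G0 X122.42 Y57.33
M4 S323
G1 X86.71 Y99.32 F3501
M5
G0 X108.16 Y40.23
M4 S323
G1 X107.85 Y67.99 F3501
G1 X129.36 Y85.55 F3501
G1 X156.50 Y79.67 F3501
G1 X168.83 Y54.79 F3501
G1 X157.06 Y29.63 F3501
G1 X130.06 Y23.16 F3501
G1 X108.16 Y40.23 F3501
M5
G0 X0.00 Y0.00

viewBox `0 0 177.41 184.17` with mm width/height → 1 unit = 1 mm. Flip: y_m = 184.17 − y_svg.

**Shape 1** — `<path>` regular polygon, stroke `#008000` → cut (S875, F1538). Machine vertices: (93.46,38.40) → (98.48,37.73) → (100.41,33.05) → (97.32,29.04) → (92.30,29.71) → (90.37,34.39) → (93.46,38.40). Closed: final G1 returns to the first vertex.

**Shape 2** — `<polygon>` closed polygon, stroke `#008000` → cut (S875, F1538). Machine vertices: (10.13,171.93) → (80.09,75.26) → (99.47,22.56) → (10.13,171.93). Closed: final G1 returns to the first vertex.

**Shape 3** — `<circle>` circle, stroke `#ff8800` → engrave (S323, F3501). Machine vertices: (168.51,140.31) → (165.99,152.97) → (158.82,163.69) → (148.10,170.86) → (135.44,173.38) → (122.78,170.86) → (112.06,163.69) → (104.89,152.97) → (102.37,140.31) → (104.89,127.65) → (112.06,116.93) → (122.78,109.76) → (135.44,107.24) → (148.10,109.76) → (158.82,116.93) → (165.99,127.65) → (168.51,140.31). Closed: final G1 returns to the first vertex.

**Shape 4** — `<polyline>` line segment, stroke `#ff8800` → engrave (S323, F3501). Machine vertices: (122.42,57.33) → (86.71,99.32). Open path.

**Shape 5** — `<polygon>` regular polygon, stroke `#ff8800` → engrave (S323, F3501). Machine vertices: (108.16,40.23) → (107.85,67.99) → (129.36,85.55) → (156.50,79.67) → (168.83,54.79) → (157.06,29.63) → (130.06,23.16) → (108.16,40.23). Closed: final G1 returns to the first vertex.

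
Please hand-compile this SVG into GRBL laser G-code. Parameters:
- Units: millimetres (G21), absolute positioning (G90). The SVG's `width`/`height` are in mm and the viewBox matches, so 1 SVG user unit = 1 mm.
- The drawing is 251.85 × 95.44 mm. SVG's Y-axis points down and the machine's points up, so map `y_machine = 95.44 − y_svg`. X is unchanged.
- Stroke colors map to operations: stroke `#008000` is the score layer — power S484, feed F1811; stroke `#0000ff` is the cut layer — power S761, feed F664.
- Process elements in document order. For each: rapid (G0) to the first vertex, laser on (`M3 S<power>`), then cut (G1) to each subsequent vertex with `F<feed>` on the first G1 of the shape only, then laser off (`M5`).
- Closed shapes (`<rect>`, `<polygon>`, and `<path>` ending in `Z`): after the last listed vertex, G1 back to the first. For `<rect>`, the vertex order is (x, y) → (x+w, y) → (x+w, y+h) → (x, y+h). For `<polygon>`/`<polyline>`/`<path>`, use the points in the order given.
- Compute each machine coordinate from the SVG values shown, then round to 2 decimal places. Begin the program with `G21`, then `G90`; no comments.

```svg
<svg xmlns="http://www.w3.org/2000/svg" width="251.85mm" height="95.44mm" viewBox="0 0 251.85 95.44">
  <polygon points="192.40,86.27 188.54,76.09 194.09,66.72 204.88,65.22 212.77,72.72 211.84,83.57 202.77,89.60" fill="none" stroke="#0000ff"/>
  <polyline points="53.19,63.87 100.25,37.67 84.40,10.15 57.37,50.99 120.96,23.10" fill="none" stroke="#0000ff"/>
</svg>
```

G21
G90
G0 X192.40 Y9.17
M3 S761
G1 X188.54 Y19.35 F664
G1 X194.09 Y28.72
G1 X204.88 Y30.22
G1 X212.77 Y22.72
G1 X211.84 Y11.87
G1 X202.77 Y5.84
G1 X192.40 Y9.17
M5
G0 X53.19 Y31.57
M3 S761
G1 X100.25 Y57.77 F664
G1 X84.40 Y85.29
G1 X57.37 Y44.45
G1 X120.96 Y72.34
M5

Since the viewBox matches the mm dimensions, user units are millimetres directly. The only transform is the Y-flip y_m = 95.44 − y_svg.

Shape 1 is a regular polygon drawn with `<polygon>`. Its stroke #0000ff means cut at S761, F664. After flipping Y the toolpath is (192.40,9.17) → (188.54,19.35) → (194.09,28.72) → (204.88,30.22) → (212.77,22.72) → (211.84,11.87) → (202.77,5.84) → (192.40,9.17), returning to the start.

Shape 2 is a open polyline drawn with `<polyline>`. Its stroke #0000ff means cut at S761, F664. After flipping Y the toolpath is (53.19,31.57) → (100.25,57.77) → (84.40,85.29) → (57.37,44.45) → (120.96,72.34).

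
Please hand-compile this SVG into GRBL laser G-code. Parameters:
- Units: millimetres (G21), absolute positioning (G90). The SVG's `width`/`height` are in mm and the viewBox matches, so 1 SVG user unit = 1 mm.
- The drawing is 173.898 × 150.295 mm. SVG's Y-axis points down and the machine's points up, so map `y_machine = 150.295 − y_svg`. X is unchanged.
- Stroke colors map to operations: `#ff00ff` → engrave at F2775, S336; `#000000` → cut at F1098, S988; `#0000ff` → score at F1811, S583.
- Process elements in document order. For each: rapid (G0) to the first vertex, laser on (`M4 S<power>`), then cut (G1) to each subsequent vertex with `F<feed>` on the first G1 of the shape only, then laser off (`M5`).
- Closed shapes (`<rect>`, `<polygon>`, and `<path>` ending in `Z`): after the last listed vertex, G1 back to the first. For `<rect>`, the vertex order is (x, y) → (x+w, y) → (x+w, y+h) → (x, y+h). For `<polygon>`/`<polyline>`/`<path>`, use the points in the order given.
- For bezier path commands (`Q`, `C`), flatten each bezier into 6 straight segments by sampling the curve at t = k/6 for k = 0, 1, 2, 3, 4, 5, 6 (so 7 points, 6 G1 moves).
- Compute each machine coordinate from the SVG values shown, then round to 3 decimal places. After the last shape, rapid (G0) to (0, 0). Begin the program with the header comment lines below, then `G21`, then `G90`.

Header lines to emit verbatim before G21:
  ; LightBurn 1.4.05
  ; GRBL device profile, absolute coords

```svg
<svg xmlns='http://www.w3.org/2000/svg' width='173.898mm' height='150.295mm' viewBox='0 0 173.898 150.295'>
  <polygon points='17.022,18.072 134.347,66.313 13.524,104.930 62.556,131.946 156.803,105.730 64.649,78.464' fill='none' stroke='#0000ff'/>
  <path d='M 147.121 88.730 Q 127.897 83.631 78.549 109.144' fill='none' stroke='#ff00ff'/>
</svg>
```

; LightBurn 1.4.05
; GRBL device profile, absolute coords
G21
G90
G0 X17.022 Y132.223
M4 S583
G1 X134.347 Y83.982 F1811
G1 X13.524 Y45.365
G1 X62.556 Y18.349
G1 X156.803 Y44.565
G1 X64.649 Y71.831
G1 X17.022 Y132.223
M5
G0 X147.121 Y61.565
M4 S336
G1 X139.876 Y62.414 F2775
G1 X130.958 Y61.563
G1 X120.366 Y59.011
G1 X108.101 Y54.758
G1 X94.162 Y48.805
G1 X78.549 Y41.151
M5
G0 X0.000 Y0.000

Since the viewBox matches the mm dimensions, user units are millimetres directly. The only transform is the Y-flip y_m = 150.295 − y_svg.

Shape 1 is a closed polygon drawn with `<polygon>`. Its stroke #0000ff means score at S583, F1811. After flipping Y the toolpath is (17.022,132.223) → (134.347,83.982) → (13.524,45.365) → (62.556,18.349) → (156.803,44.565) → (64.649,71.831) → (17.022,132.223), returning to the start.

Shape 2 is a quadratic bezier drawn with `<path>`. Its stroke #ff00ff means engrave at S336, F2775. After flipping Y the toolpath is (147.121,61.565) → (139.876,62.414) → (130.958,61.563) → (120.366,59.011) → (108.101,54.758) → (94.162,48.805) → (78.549,41.151).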